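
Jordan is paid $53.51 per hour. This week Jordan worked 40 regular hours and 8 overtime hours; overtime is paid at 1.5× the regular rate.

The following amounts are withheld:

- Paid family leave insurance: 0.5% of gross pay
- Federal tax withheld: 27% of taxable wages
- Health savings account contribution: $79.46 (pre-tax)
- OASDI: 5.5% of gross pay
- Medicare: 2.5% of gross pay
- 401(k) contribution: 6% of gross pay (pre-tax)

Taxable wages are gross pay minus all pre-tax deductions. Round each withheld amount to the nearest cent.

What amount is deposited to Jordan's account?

Regular pay: 40 × $53.51 = $2140.40
Overtime pay: 8 × $53.51 × 1.5 = $642.12
Gross pay = $2140.40 + $642.12 = $2782.52
401(k) contribution: $2782.52 × 0.06 = $166.95
Health savings account contribution: $79.46
Pre-tax total = $166.95 + $79.46 = $246.41
Taxable wages = $2782.52 − $246.41 = $2536.11
Federal tax withheld: $2536.11 × 0.27 = $684.75
Medicare: $2782.52 × 0.025 = $69.56
OASDI: $2782.52 × 0.055 = $153.04
Paid family leave insurance: $2782.52 × 0.005 = $13.91
Total deductions = $166.95 + $79.46 + $684.75 + $69.56 + $153.04 + $13.91 = $1167.67
Net pay = $2782.52 − $1167.67 = $1614.85

$1614.85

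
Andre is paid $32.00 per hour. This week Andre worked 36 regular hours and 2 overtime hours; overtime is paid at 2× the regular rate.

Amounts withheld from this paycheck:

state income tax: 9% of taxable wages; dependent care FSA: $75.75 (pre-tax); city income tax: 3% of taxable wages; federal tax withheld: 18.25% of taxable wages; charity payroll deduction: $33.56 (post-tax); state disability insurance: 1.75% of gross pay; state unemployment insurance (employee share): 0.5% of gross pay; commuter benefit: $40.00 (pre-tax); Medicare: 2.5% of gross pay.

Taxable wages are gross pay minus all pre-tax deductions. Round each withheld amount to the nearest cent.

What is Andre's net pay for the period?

$717.70

Regular pay: 36 × $32.00 = $1,152.00
Overtime pay: 2 × $32.00 × 2 = $128.00
Gross pay = $1,152.00 + $128.00 = $1,280.00
Dependent care FSA: $75.75
Commuter benefit: $40.00
Pre-tax total = $75.75 + $40.00 = $115.75
Taxable wages = $1,280.00 − $115.75 = $1,164.25
Federal tax withheld: $1,164.25 × 0.1825 = $212.48
State income tax: $1,164.25 × 0.09 = $104.78
City income tax: $1,164.25 × 0.03 = $34.93
State unemployment insurance (employee share): $1,280.00 × 0.005 = $6.40
State disability insurance: $1,280.00 × 0.0175 = $22.40
Medicare: $1,280.00 × 0.025 = $32.00
Charity payroll deduction: $33.56
Total deductions = $75.75 + $40.00 + $212.48 + $104.78 + $34.93 + $6.40 + $22.40 + $32.00 + $33.56 = $562.30
Net pay = $1,280.00 − $562.30 = $717.70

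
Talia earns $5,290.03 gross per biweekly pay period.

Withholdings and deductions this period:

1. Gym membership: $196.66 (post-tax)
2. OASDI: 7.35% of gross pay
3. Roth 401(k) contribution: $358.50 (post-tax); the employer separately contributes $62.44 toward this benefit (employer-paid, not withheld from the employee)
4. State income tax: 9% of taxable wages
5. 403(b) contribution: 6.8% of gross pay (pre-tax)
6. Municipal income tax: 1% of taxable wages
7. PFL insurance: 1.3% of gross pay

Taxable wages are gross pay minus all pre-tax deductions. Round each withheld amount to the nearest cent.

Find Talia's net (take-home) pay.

$3,424.53

403(b) contribution: $5,290.03 × 0.068 = $359.72
Taxable wages = $5,290.03 − $359.72 = $4,930.31
Municipal income tax: $4,930.31 × 0.01 = $49.30
State income tax: $4,930.31 × 0.09 = $443.73
PFL insurance: $5,290.03 × 0.013 = $68.77
OASDI: $5,290.03 × 0.0735 = $388.82
Gym membership: $196.66
Roth 401(k) contribution: $358.50
(Employer's $62.44 toward Roth 401(k) contribution is not withheld from the employee.)
Total deductions = $359.72 + $49.30 + $443.73 + $68.77 + $388.82 + $196.66 + $358.50 = $1,865.50
Net pay = $5,290.03 − $1,865.50 = $3,424.53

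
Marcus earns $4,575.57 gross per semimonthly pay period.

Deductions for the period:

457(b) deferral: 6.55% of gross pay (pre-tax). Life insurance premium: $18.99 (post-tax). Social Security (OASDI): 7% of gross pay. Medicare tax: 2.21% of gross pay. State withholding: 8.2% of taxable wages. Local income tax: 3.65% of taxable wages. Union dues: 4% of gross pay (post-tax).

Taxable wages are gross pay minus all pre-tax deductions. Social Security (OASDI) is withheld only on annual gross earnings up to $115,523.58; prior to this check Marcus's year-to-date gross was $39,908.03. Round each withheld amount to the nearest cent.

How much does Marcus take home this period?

457(b) deferral: $4,575.57 × 0.0655 = $299.70
Taxable wages = $4,575.57 − $299.70 = $4,275.87
State withholding: $4,275.87 × 0.082 = $350.62
Local income tax: $4,275.87 × 0.0365 = $156.07
Social Security (OASDI): cap not yet reached, full $4,575.57 is subject → $4,575.57 × 0.07 = $320.29
Medicare tax: $4,575.57 × 0.0221 = $101.12
Union dues: $4,575.57 × 0.04 = $183.02
Life insurance premium: $18.99
Total deductions = $299.70 + $350.62 + $156.07 + $320.29 + $101.12 + $183.02 + $18.99 = $1,429.81
Net pay = $4,575.57 − $1,429.81 = $3,145.76

$3,145.76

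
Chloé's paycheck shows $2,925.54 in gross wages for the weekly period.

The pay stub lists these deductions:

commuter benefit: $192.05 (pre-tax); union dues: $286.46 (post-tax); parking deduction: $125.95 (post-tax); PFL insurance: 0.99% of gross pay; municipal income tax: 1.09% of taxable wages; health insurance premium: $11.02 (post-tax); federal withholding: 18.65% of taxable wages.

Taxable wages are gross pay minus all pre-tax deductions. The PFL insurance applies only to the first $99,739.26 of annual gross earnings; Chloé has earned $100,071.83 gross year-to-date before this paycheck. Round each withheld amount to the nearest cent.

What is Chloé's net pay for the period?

$1,770.46

Commuter benefit: $192.05
Taxable wages = $2,925.54 − $192.05 = $2,733.49
Federal withholding: $2,733.49 × 0.1865 = $509.80
Municipal income tax: $2,733.49 × 0.0109 = $29.80
PFL insurance: annual cap $99,739.26 already reached (YTD $100,071.83), so $0.00
Health insurance premium: $11.02
Parking deduction: $125.95
Union dues: $286.46
Total deductions = $192.05 + $509.80 + $29.80 + $0.00 + $11.02 + $125.95 + $286.46 = $1,155.08
Net pay = $2,925.54 − $1,155.08 = $1,770.46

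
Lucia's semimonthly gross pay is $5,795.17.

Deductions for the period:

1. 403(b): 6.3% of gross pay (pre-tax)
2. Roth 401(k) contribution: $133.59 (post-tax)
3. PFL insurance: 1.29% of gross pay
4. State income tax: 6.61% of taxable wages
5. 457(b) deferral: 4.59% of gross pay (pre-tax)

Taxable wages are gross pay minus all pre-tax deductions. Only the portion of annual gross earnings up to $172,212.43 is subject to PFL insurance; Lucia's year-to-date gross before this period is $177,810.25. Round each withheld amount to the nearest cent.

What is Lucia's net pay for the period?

$4,689.13

457(b) deferral: $5,795.17 × 0.0459 = $266.00
403(b): $5,795.17 × 0.063 = $365.10
Pre-tax total = $266.00 + $365.10 = $631.10
Taxable wages = $5,795.17 − $631.10 = $5,164.07
State income tax: $5,164.07 × 0.0661 = $341.35
PFL insurance: annual cap $172,212.43 already reached (YTD $177,810.25), so $0.00
Roth 401(k) contribution: $133.59
Total deductions = $266.00 + $365.10 + $341.35 + $0.00 + $133.59 = $1,106.04
Net pay = $5,795.17 − $1,106.04 = $4,689.13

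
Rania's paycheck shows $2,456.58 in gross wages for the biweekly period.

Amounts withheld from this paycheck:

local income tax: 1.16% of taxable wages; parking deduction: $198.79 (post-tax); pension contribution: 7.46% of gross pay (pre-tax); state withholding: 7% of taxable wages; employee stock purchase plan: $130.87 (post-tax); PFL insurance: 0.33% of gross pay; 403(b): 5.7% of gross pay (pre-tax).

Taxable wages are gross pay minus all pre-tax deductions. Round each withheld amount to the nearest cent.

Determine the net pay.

$1,621.44

Pension contribution: $2,456.58 × 0.0746 = $183.26
403(b): $2,456.58 × 0.057 = $140.03
Pre-tax total = $183.26 + $140.03 = $323.29
Taxable wages = $2,456.58 − $323.29 = $2,133.29
State withholding: $2,133.29 × 0.07 = $149.33
Local income tax: $2,133.29 × 0.0116 = $24.75
PFL insurance: $2,456.58 × 0.0033 = $8.11
Employee stock purchase plan: $130.87
Parking deduction: $198.79
Total deductions = $183.26 + $140.03 + $149.33 + $24.75 + $8.11 + $130.87 + $198.79 = $835.14
Net pay = $2,456.58 − $835.14 = $1,621.44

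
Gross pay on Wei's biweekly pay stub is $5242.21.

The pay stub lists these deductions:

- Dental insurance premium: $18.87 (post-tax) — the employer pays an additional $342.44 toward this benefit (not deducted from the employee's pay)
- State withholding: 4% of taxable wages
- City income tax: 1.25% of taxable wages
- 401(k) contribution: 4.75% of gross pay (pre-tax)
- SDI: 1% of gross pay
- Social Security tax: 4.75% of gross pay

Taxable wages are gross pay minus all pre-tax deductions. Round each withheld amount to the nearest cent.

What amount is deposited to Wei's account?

$4410.77

401(k) contribution: $5242.21 × 0.0475 = $249.00
Taxable wages = $5242.21 − $249.00 = $4993.21
City income tax: $4993.21 × 0.0125 = $62.42
State withholding: $4993.21 × 0.04 = $199.73
SDI: $5242.21 × 0.01 = $52.42
Social Security tax: $5242.21 × 0.0475 = $249.00
Dental insurance premium: $18.87
(Employer's $342.44 toward dental insurance premium is not withheld from the employee.)
Total deductions = $249.00 + $62.42 + $199.73 + $52.42 + $249.00 + $18.87 = $831.44
Net pay = $5242.21 − $831.44 = $4410.77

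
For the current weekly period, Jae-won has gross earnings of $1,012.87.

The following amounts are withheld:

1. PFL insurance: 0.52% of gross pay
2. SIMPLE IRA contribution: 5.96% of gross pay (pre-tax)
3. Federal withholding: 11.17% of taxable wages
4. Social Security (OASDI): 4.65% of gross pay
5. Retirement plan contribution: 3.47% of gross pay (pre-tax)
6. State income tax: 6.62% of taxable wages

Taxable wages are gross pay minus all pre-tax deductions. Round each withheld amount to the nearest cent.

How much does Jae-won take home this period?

SIMPLE IRA contribution: $1,012.87 × 0.0596 = $60.37
Retirement plan contribution: $1,012.87 × 0.0347 = $35.15
Pre-tax total = $60.37 + $35.15 = $95.52
Taxable wages = $1,012.87 − $95.52 = $917.35
Federal withholding: $917.35 × 0.1117 = $102.47
State income tax: $917.35 × 0.0662 = $60.73
PFL insurance: $1,012.87 × 0.0052 = $5.27
Social Security (OASDI): $1,012.87 × 0.0465 = $47.10
Total deductions = $60.37 + $35.15 + $102.47 + $60.73 + $5.27 + $47.10 = $311.09
Net pay = $1,012.87 − $311.09 = $701.78

$701.78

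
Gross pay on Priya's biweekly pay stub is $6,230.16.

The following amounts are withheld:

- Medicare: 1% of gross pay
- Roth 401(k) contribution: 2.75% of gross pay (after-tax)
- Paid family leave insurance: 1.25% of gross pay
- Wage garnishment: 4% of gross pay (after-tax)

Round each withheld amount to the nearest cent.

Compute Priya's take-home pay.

Paid family leave insurance: $6,230.16 × 0.0125 = $77.88
Medicare: $6,230.16 × 0.01 = $62.30
Roth 401(k) contribution: $6,230.16 × 0.0275 = $171.33
Wage garnishment: $6,230.16 × 0.04 = $249.21
Total deductions = $77.88 + $62.30 + $171.33 + $249.21 = $560.72
Net pay = $6,230.16 − $560.72 = $5,669.44

$5,669.44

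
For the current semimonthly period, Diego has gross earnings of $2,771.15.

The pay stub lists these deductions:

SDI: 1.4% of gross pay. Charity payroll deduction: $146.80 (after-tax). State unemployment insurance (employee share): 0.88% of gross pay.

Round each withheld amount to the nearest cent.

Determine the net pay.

$2,561.16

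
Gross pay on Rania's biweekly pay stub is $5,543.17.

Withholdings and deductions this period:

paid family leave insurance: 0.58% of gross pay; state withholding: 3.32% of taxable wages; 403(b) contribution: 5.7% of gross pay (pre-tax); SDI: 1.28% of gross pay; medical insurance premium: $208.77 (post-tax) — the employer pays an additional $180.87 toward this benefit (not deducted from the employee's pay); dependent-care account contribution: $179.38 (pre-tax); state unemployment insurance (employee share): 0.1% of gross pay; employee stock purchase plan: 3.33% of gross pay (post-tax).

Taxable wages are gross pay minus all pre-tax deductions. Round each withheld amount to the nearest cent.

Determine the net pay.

403(b) contribution: $5,543.17 × 0.057 = $315.96
Dependent-care account contribution: $179.38
Pre-tax total = $315.96 + $179.38 = $495.34
Taxable wages = $5,543.17 − $495.34 = $5,047.83
State withholding: $5,047.83 × 0.0332 = $167.59
Paid family leave insurance: $5,543.17 × 0.0058 = $32.15
SDI: $5,543.17 × 0.0128 = $70.95
State unemployment insurance (employee share): $5,543.17 × 0.001 = $5.54
Employee stock purchase plan: $5,543.17 × 0.0333 = $184.59
Medical insurance premium: $208.77
(Employer's $180.87 toward medical insurance premium is not withheld from the employee.)
Total deductions = $315.96 + $179.38 + $167.59 + $32.15 + $70.95 + $5.54 + $184.59 + $208.77 = $1,164.93
Net pay = $5,543.17 − $1,164.93 = $4,378.24

$4,378.24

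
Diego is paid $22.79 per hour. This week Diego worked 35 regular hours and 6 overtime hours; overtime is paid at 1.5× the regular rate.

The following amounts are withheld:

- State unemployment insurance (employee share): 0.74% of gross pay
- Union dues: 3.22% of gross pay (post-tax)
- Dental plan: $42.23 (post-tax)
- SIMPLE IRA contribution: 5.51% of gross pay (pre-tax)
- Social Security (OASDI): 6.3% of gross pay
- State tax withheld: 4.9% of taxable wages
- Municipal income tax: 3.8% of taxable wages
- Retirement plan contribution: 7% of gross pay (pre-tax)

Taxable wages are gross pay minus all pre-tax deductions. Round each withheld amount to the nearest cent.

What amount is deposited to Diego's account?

Regular pay: 35 × $22.79 = $797.65
Overtime pay: 6 × $22.79 × 1.5 = $205.11
Gross pay = $797.65 + $205.11 = $1,002.76
Retirement plan contribution: $1,002.76 × 0.07 = $70.19
SIMPLE IRA contribution: $1,002.76 × 0.0551 = $55.25
Pre-tax total = $70.19 + $55.25 = $125.44
Taxable wages = $1,002.76 − $125.44 = $877.32
State tax withheld: $877.32 × 0.049 = $42.99
Municipal income tax: $877.32 × 0.038 = $33.34
Social Security (OASDI): $1,002.76 × 0.063 = $63.17
State unemployment insurance (employee share): $1,002.76 × 0.0074 = $7.42
Dental plan: $42.23
Union dues: $1,002.76 × 0.0322 = $32.29
Total deductions = $70.19 + $55.25 + $42.99 + $33.34 + $63.17 + $7.42 + $42.23 + $32.29 = $346.88
Net pay = $1,002.76 − $346.88 = $655.88

$655.88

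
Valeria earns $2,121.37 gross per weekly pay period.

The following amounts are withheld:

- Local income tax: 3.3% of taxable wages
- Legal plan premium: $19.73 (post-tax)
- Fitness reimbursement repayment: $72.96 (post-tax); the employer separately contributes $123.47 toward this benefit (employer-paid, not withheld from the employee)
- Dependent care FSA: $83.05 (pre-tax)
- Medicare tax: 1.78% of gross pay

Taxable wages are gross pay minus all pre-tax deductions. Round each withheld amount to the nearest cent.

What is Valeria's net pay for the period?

$1,840.61

Dependent care FSA: $83.05
Taxable wages = $2,121.37 − $83.05 = $2,038.32
Local income tax: $2,038.32 × 0.033 = $67.26
Medicare tax: $2,121.37 × 0.0178 = $37.76
Legal plan premium: $19.73
Fitness reimbursement repayment: $72.96
(Employer's $123.47 toward fitness reimbursement repayment is not withheld from the employee.)
Total deductions = $83.05 + $67.26 + $37.76 + $19.73 + $72.96 = $280.76
Net pay = $2,121.37 − $280.76 = $1,840.61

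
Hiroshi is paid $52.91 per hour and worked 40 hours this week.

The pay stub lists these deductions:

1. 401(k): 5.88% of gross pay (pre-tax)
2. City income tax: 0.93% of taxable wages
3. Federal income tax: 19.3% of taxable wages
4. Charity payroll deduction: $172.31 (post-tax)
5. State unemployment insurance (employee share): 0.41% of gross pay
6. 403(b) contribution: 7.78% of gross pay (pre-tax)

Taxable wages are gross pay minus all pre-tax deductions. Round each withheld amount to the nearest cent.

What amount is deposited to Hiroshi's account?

$1,276.65

Gross pay: 40 × $52.91 = $2,116.40
401(k): $2,116.40 × 0.0588 = $124.44
403(b) contribution: $2,116.40 × 0.0778 = $164.66
Pre-tax total = $124.44 + $164.66 = $289.10
Taxable wages = $2,116.40 − $289.10 = $1,827.30
City income tax: $1,827.30 × 0.0093 = $16.99
Federal income tax: $1,827.30 × 0.193 = $352.67
State unemployment insurance (employee share): $2,116.40 × 0.0041 = $8.68
Charity payroll deduction: $172.31
Total deductions = $124.44 + $164.66 + $16.99 + $352.67 + $8.68 + $172.31 = $839.75
Net pay = $2,116.40 − $839.75 = $1,276.65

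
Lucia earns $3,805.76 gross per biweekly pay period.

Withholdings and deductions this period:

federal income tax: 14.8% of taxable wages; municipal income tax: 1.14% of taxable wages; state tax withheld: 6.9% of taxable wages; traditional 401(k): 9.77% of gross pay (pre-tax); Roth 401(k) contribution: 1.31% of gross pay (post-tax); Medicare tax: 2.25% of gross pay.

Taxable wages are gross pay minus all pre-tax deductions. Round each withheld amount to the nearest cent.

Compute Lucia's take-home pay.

$2,514.14

Traditional 401(k): $3,805.76 × 0.0977 = $371.82
Taxable wages = $3,805.76 − $371.82 = $3,433.94
Federal income tax: $3,433.94 × 0.148 = $508.22
State tax withheld: $3,433.94 × 0.069 = $236.94
Municipal income tax: $3,433.94 × 0.0114 = $39.15
Medicare tax: $3,805.76 × 0.0225 = $85.63
Roth 401(k) contribution: $3,805.76 × 0.0131 = $49.86
Total deductions = $371.82 + $508.22 + $236.94 + $39.15 + $85.63 + $49.86 = $1,291.62
Net pay = $3,805.76 − $1,291.62 = $2,514.14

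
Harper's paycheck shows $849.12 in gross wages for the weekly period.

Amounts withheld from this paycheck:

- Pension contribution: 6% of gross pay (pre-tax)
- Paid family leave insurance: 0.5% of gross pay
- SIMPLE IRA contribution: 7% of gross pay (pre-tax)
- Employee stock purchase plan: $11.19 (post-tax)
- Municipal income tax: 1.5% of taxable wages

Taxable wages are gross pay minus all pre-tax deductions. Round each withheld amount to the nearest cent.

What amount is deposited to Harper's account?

Pension contribution: $849.12 × 0.06 = $50.95
SIMPLE IRA contribution: $849.12 × 0.07 = $59.44
Pre-tax total = $50.95 + $59.44 = $110.39
Taxable wages = $849.12 − $110.39 = $738.73
Municipal income tax: $738.73 × 0.015 = $11.08
Paid family leave insurance: $849.12 × 0.005 = $4.25
Employee stock purchase plan: $11.19
Total deductions = $50.95 + $59.44 + $11.08 + $4.25 + $11.19 = $136.91
Net pay = $849.12 − $136.91 = $712.21

$712.21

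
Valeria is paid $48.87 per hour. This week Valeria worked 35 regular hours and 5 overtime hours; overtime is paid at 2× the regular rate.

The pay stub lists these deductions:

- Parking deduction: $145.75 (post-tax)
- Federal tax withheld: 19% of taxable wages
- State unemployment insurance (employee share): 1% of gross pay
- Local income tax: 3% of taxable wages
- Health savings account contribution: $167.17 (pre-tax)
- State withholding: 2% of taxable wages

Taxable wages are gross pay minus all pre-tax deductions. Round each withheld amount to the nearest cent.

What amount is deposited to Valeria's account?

$1,376.56

Regular pay: 35 × $48.87 = $1,710.45
Overtime pay: 5 × $48.87 × 2 = $488.70
Gross pay = $1,710.45 + $488.70 = $2,199.15
Health savings account contribution: $167.17
Taxable wages = $2,199.15 − $167.17 = $2,031.98
Local income tax: $2,031.98 × 0.03 = $60.96
Federal tax withheld: $2,031.98 × 0.19 = $386.08
State withholding: $2,031.98 × 0.02 = $40.64
State unemployment insurance (employee share): $2,199.15 × 0.01 = $21.99
Parking deduction: $145.75
Total deductions = $167.17 + $60.96 + $386.08 + $40.64 + $21.99 + $145.75 = $822.59
Net pay = $2,199.15 − $822.59 = $1,376.56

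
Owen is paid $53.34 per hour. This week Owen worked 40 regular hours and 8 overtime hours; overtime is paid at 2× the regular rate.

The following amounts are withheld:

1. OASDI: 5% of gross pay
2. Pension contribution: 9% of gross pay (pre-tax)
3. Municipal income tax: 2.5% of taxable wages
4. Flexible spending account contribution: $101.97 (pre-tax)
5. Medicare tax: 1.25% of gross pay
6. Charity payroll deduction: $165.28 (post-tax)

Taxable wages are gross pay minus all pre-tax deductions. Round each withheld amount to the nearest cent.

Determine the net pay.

$2198.86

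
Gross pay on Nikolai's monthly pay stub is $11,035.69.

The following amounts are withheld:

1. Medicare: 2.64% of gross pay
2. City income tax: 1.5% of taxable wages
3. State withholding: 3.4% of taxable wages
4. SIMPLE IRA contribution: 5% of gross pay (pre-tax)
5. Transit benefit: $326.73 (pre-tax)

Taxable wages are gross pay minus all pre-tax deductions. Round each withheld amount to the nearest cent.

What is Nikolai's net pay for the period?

Transit benefit: $326.73
SIMPLE IRA contribution: $11,035.69 × 0.05 = $551.78
Pre-tax total = $326.73 + $551.78 = $878.51
Taxable wages = $11,035.69 − $878.51 = $10,157.18
City income tax: $10,157.18 × 0.015 = $152.36
State withholding: $10,157.18 × 0.034 = $345.34
Medicare: $11,035.69 × 0.0264 = $291.34
Total deductions = $326.73 + $551.78 + $152.36 + $345.34 + $291.34 = $1,667.55
Net pay = $11,035.69 − $1,667.55 = $9,368.14

$9,368.14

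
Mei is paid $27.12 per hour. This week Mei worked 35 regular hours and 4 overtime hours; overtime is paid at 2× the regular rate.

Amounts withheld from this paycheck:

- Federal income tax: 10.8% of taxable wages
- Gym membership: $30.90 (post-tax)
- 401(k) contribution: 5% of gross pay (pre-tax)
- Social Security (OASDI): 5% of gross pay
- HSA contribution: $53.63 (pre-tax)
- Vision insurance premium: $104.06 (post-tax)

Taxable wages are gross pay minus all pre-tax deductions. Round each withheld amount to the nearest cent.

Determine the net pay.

$747.09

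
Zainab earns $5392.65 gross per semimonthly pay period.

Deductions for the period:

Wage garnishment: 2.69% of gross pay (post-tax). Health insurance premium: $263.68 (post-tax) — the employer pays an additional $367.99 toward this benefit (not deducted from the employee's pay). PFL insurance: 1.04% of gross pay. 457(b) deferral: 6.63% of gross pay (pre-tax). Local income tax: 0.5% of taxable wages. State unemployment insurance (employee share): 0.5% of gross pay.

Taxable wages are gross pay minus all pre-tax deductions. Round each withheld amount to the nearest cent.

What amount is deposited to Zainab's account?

457(b) deferral: $5392.65 × 0.0663 = $357.53
Taxable wages = $5392.65 − $357.53 = $5035.12
Local income tax: $5035.12 × 0.005 = $25.18
PFL insurance: $5392.65 × 0.0104 = $56.08
State unemployment insurance (employee share): $5392.65 × 0.005 = $26.96
Wage garnishment: $5392.65 × 0.0269 = $145.06
Health insurance premium: $263.68
(Employer's $367.99 toward health insurance premium is not withheld from the employee.)
Total deductions = $357.53 + $25.18 + $56.08 + $26.96 + $145.06 + $263.68 = $874.49
Net pay = $5392.65 − $874.49 = $4518.16

$4518.16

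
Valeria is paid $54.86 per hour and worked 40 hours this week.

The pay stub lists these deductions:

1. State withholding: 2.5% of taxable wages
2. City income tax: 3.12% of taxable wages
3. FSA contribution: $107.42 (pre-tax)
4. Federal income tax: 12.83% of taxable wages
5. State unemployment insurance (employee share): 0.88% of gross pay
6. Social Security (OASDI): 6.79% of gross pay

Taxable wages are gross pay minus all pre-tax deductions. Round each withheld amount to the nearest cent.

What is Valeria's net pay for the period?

Gross pay: 40 × $54.86 = $2,194.40
FSA contribution: $107.42
Taxable wages = $2,194.40 − $107.42 = $2,086.98
City income tax: $2,086.98 × 0.0312 = $65.11
Federal income tax: $2,086.98 × 0.1283 = $267.76
State withholding: $2,086.98 × 0.025 = $52.17
Social Security (OASDI): $2,194.40 × 0.0679 = $149.00
State unemployment insurance (employee share): $2,194.40 × 0.0088 = $19.31
Total deductions = $107.42 + $65.11 + $267.76 + $52.17 + $149.00 + $19.31 = $660.77
Net pay = $2,194.40 − $660.77 = $1,533.63

$1,533.63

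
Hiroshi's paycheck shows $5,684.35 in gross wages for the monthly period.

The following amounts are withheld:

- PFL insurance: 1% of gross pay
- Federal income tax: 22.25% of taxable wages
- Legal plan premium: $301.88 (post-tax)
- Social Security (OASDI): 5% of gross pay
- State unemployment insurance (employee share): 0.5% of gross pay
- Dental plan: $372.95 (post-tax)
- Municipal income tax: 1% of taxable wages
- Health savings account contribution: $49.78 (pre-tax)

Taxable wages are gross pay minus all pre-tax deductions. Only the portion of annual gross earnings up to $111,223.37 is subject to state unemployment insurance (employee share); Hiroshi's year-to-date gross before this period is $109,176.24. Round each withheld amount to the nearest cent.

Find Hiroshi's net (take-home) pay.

Health savings account contribution: $49.78
Taxable wages = $5,684.35 − $49.78 = $5,634.57
Federal income tax: $5,634.57 × 0.2225 = $1,253.69
Municipal income tax: $5,634.57 × 0.01 = $56.35
PFL insurance: $5,684.35 × 0.01 = $56.84
Social Security (OASDI): $5,684.35 × 0.05 = $284.22
State unemployment insurance (employee share): only $111,223.37 − $109,176.24 = $2,047.13 of this check is subject → $2,047.13 × 0.005 = $10.24
Dental plan: $372.95
Legal plan premium: $301.88
Total deductions = $49.78 + $1,253.69 + $56.35 + $56.84 + $284.22 + $10.24 + $372.95 + $301.88 = $2,385.95
Net pay = $5,684.35 − $2,385.95 = $3,298.40

$3,298.40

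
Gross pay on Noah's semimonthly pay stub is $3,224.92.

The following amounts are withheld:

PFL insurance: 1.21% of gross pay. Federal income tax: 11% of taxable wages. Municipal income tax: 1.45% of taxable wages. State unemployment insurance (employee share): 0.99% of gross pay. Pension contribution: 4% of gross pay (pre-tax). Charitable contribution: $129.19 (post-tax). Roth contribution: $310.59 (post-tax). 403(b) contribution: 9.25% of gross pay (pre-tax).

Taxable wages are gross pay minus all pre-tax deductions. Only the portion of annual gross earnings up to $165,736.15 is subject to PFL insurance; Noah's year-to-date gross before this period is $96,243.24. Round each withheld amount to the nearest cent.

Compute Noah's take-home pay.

403(b) contribution: $3,224.92 × 0.0925 = $298.31
Pension contribution: $3,224.92 × 0.04 = $129.00
Pre-tax total = $298.31 + $129.00 = $427.31
Taxable wages = $3,224.92 − $427.31 = $2,797.61
Federal income tax: $2,797.61 × 0.11 = $307.74
Municipal income tax: $2,797.61 × 0.0145 = $40.57
State unemployment insurance (employee share): $3,224.92 × 0.0099 = $31.93
PFL insurance: cap not yet reached, full $3,224.92 is subject → $3,224.92 × 0.0121 = $39.02
Charitable contribution: $129.19
Roth contribution: $310.59
Total deductions = $298.31 + $129.00 + $307.74 + $40.57 + $31.93 + $39.02 + $129.19 + $310.59 = $1,286.35
Net pay = $3,224.92 − $1,286.35 = $1,938.57

$1,938.57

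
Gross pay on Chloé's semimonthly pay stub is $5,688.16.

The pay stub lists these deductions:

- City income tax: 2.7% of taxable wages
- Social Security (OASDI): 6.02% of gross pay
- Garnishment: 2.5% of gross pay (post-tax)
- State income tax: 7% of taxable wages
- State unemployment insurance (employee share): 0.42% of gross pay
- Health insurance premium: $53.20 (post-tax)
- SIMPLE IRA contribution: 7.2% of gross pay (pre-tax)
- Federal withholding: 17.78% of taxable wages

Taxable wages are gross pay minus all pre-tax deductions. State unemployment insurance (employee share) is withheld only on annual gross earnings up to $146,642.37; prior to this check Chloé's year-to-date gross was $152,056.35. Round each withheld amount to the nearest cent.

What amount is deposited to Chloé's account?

$3,290.22

SIMPLE IRA contribution: $5,688.16 × 0.072 = $409.55
Taxable wages = $5,688.16 − $409.55 = $5,278.61
State income tax: $5,278.61 × 0.07 = $369.50
City income tax: $5,278.61 × 0.027 = $142.52
Federal withholding: $5,278.61 × 0.1778 = $938.54
Social Security (OASDI): $5,688.16 × 0.0602 = $342.43
State unemployment insurance (employee share): annual cap $146,642.37 already reached (YTD $152,056.35), so $0.00
Garnishment: $5,688.16 × 0.025 = $142.20
Health insurance premium: $53.20
Total deductions = $409.55 + $369.50 + $142.52 + $938.54 + $342.43 + $0.00 + $142.20 + $53.20 = $2,397.94
Net pay = $5,688.16 − $2,397.94 = $3,290.22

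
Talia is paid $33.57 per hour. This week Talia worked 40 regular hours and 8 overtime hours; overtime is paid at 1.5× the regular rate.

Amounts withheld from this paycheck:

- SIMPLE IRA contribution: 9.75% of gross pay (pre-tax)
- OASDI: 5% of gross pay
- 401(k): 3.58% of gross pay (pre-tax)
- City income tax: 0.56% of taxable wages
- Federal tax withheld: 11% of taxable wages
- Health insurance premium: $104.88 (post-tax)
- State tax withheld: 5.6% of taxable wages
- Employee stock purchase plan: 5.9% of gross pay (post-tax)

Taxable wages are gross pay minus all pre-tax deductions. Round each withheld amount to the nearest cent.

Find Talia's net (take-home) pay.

$958.18

Regular pay: 40 × $33.57 = $1,342.80
Overtime pay: 8 × $33.57 × 1.5 = $402.84
Gross pay = $1,342.80 + $402.84 = $1,745.64
401(k): $1,745.64 × 0.0358 = $62.49
SIMPLE IRA contribution: $1,745.64 × 0.0975 = $170.20
Pre-tax total = $62.49 + $170.20 = $232.69
Taxable wages = $1,745.64 − $232.69 = $1,512.95
Federal tax withheld: $1,512.95 × 0.11 = $166.42
State tax withheld: $1,512.95 × 0.056 = $84.73
City income tax: $1,512.95 × 0.0056 = $8.47
OASDI: $1,745.64 × 0.05 = $87.28
Employee stock purchase plan: $1,745.64 × 0.059 = $102.99
Health insurance premium: $104.88
Total deductions = $62.49 + $170.20 + $166.42 + $84.73 + $8.47 + $87.28 + $102.99 + $104.88 = $787.46
Net pay = $1,745.64 − $787.46 = $958.18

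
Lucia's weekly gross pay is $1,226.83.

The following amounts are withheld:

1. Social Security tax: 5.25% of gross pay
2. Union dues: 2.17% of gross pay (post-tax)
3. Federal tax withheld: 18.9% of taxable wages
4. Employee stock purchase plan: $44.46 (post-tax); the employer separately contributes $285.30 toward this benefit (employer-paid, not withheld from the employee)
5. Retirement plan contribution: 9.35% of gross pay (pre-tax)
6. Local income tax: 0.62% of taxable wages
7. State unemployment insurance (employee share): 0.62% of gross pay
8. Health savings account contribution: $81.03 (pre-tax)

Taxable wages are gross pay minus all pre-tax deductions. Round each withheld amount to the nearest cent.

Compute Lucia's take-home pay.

$686.72

Retirement plan contribution: $1,226.83 × 0.0935 = $114.71
Health savings account contribution: $81.03
Pre-tax total = $114.71 + $81.03 = $195.74
Taxable wages = $1,226.83 − $195.74 = $1,031.09
Local income tax: $1,031.09 × 0.0062 = $6.39
Federal tax withheld: $1,031.09 × 0.189 = $194.88
State unemployment insurance (employee share): $1,226.83 × 0.0062 = $7.61
Social Security tax: $1,226.83 × 0.0525 = $64.41
Union dues: $1,226.83 × 0.0217 = $26.62
Employee stock purchase plan: $44.46
(Employer's $285.30 toward employee stock purchase plan is not withheld from the employee.)
Total deductions = $114.71 + $81.03 + $6.39 + $194.88 + $7.61 + $64.41 + $26.62 + $44.46 = $540.11
Net pay = $1,226.83 − $540.11 = $686.72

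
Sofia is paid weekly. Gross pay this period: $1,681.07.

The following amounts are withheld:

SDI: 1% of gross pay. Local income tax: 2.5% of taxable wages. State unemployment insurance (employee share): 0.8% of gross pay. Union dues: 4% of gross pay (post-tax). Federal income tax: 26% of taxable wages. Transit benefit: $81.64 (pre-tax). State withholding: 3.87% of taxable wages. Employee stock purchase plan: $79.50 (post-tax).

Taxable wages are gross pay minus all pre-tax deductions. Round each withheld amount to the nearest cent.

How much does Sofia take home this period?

$904.69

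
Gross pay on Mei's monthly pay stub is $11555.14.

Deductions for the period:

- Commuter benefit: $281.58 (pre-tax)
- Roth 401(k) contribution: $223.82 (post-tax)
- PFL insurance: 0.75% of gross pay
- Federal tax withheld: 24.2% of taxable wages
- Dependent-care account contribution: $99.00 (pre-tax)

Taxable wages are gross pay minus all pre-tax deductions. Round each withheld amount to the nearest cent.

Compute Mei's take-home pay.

$8159.84

Dependent-care account contribution: $99.00
Commuter benefit: $281.58
Pre-tax total = $99.00 + $281.58 = $380.58
Taxable wages = $11555.14 − $380.58 = $11174.56
Federal tax withheld: $11174.56 × 0.242 = $2704.24
PFL insurance: $11555.14 × 0.0075 = $86.66
Roth 401(k) contribution: $223.82
Total deductions = $99.00 + $281.58 + $2704.24 + $86.66 + $223.82 = $3395.30
Net pay = $11555.14 − $3395.30 = $8159.84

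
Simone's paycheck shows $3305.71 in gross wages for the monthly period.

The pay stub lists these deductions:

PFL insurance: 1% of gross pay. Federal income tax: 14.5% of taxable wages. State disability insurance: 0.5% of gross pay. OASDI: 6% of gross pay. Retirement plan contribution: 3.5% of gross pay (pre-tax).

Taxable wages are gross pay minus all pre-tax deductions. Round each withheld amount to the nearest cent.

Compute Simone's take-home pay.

$2479.53

Retirement plan contribution: $3305.71 × 0.035 = $115.70
Taxable wages = $3305.71 − $115.70 = $3190.01
Federal income tax: $3190.01 × 0.145 = $462.55
OASDI: $3305.71 × 0.06 = $198.34
PFL insurance: $3305.71 × 0.01 = $33.06
State disability insurance: $3305.71 × 0.005 = $16.53
Total deductions = $115.70 + $462.55 + $198.34 + $33.06 + $16.53 = $826.18
Net pay = $3305.71 − $826.18 = $2479.53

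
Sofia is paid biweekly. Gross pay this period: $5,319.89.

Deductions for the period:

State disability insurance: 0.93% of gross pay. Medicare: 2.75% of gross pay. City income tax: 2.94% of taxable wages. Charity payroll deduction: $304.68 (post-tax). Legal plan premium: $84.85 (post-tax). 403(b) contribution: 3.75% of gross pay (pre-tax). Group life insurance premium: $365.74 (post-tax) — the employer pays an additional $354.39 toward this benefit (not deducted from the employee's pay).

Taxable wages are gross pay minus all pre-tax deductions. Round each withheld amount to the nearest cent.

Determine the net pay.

403(b) contribution: $5,319.89 × 0.0375 = $199.50
Taxable wages = $5,319.89 − $199.50 = $5,120.39
City income tax: $5,120.39 × 0.0294 = $150.54
Medicare: $5,319.89 × 0.0275 = $146.30
State disability insurance: $5,319.89 × 0.0093 = $49.47
Charity payroll deduction: $304.68
Group life insurance premium: $365.74
Legal plan premium: $84.85
(Employer's $354.39 toward group life insurance premium is not withheld from the employee.)
Total deductions = $199.50 + $150.54 + $146.30 + $49.47 + $304.68 + $365.74 + $84.85 = $1,301.08
Net pay = $5,319.89 − $1,301.08 = $4,018.81

$4,018.81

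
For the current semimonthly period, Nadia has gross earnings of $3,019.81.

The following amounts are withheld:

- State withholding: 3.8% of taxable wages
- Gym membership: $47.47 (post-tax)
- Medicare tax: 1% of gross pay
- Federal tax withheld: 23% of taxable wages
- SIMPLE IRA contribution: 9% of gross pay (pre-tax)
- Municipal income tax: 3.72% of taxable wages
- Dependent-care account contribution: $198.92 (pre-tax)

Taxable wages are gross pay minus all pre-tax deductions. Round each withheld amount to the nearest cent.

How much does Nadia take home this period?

SIMPLE IRA contribution: $3,019.81 × 0.09 = $271.78
Dependent-care account contribution: $198.92
Pre-tax total = $271.78 + $198.92 = $470.70
Taxable wages = $3,019.81 − $470.70 = $2,549.11
State withholding: $2,549.11 × 0.038 = $96.87
Municipal income tax: $2,549.11 × 0.0372 = $94.83
Federal tax withheld: $2,549.11 × 0.23 = $586.30
Medicare tax: $3,019.81 × 0.01 = $30.20
Gym membership: $47.47
Total deductions = $271.78 + $198.92 + $96.87 + $94.83 + $586.30 + $30.20 + $47.47 = $1,326.37
Net pay = $3,019.81 − $1,326.37 = $1,693.44

$1,693.44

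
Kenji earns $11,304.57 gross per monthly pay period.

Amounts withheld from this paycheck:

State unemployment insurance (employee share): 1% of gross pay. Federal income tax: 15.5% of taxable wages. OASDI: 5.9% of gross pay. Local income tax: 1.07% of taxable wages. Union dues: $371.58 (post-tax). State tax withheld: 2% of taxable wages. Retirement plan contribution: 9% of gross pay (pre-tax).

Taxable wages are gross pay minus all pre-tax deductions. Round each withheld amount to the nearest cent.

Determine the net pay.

Retirement plan contribution: $11,304.57 × 0.09 = $1,017.41
Taxable wages = $11,304.57 − $1,017.41 = $10,287.16
Federal income tax: $10,287.16 × 0.155 = $1,594.51
Local income tax: $10,287.16 × 0.0107 = $110.07
State tax withheld: $10,287.16 × 0.02 = $205.74
State unemployment insurance (employee share): $11,304.57 × 0.01 = $113.05
OASDI: $11,304.57 × 0.059 = $666.97
Union dues: $371.58
Total deductions = $1,017.41 + $1,594.51 + $110.07 + $205.74 + $113.05 + $666.97 + $371.58 = $4,079.33
Net pay = $11,304.57 − $4,079.33 = $7,225.24

$7,225.24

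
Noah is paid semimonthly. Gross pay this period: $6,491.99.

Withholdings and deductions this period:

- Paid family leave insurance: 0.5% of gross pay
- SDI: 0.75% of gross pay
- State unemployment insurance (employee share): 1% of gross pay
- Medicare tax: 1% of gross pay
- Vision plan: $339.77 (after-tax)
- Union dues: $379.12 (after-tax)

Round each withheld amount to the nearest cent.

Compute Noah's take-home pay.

State unemployment insurance (employee share): $6,491.99 × 0.01 = $64.92
Medicare tax: $6,491.99 × 0.01 = $64.92
Paid family leave insurance: $6,491.99 × 0.005 = $32.46
SDI: $6,491.99 × 0.0075 = $48.69
Vision plan: $339.77
Union dues: $379.12
Total deductions = $64.92 + $64.92 + $32.46 + $48.69 + $339.77 + $379.12 = $929.88
Net pay = $6,491.99 − $929.88 = $5,562.11

$5,562.11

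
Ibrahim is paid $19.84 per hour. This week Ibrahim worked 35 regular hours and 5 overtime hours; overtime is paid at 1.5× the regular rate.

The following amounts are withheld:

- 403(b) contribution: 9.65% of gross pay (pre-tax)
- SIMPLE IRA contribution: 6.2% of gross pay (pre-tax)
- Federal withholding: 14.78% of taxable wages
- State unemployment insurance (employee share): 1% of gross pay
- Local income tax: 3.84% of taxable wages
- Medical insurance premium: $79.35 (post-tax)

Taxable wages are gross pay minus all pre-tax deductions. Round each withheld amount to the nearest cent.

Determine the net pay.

$489.65

Regular pay: 35 × $19.84 = $694.40
Overtime pay: 5 × $19.84 × 1.5 = $148.80
Gross pay = $694.40 + $148.80 = $843.20
403(b) contribution: $843.20 × 0.0965 = $81.37
SIMPLE IRA contribution: $843.20 × 0.062 = $52.28
Pre-tax total = $81.37 + $52.28 = $133.65
Taxable wages = $843.20 − $133.65 = $709.55
Federal withholding: $709.55 × 0.1478 = $104.87
Local income tax: $709.55 × 0.0384 = $27.25
State unemployment insurance (employee share): $843.20 × 0.01 = $8.43
Medical insurance premium: $79.35
Total deductions = $81.37 + $52.28 + $104.87 + $27.25 + $8.43 + $79.35 = $353.55
Net pay = $843.20 − $353.55 = $489.65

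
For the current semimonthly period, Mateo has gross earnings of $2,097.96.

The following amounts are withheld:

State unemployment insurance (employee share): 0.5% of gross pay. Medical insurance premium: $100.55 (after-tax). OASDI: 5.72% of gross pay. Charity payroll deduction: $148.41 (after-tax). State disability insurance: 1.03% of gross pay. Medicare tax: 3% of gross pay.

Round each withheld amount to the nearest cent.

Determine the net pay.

$1,633.96

OASDI: $2,097.96 × 0.0572 = $120.00
State unemployment insurance (employee share): $2,097.96 × 0.005 = $10.49
State disability insurance: $2,097.96 × 0.0103 = $21.61
Medicare tax: $2,097.96 × 0.03 = $62.94
Charity payroll deduction: $148.41
Medical insurance premium: $100.55
Total deductions = $120.00 + $10.49 + $21.61 + $62.94 + $148.41 + $100.55 = $464.00
Net pay = $2,097.96 − $464.00 = $1,633.96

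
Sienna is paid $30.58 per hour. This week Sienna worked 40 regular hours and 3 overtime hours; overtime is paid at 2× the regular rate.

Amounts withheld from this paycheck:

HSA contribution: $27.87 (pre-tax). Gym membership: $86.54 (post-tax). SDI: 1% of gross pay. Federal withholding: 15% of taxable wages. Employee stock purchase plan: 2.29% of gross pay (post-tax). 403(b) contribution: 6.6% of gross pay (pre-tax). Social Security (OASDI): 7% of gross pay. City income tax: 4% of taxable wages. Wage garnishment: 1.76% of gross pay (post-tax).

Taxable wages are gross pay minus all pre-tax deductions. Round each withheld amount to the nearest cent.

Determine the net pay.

Regular pay: 40 × $30.58 = $1223.20
Overtime pay: 3 × $30.58 × 2 = $183.48
Gross pay = $1223.20 + $183.48 = $1406.68
403(b) contribution: $1406.68 × 0.066 = $92.84
HSA contribution: $27.87
Pre-tax total = $92.84 + $27.87 = $120.71
Taxable wages = $1406.68 − $120.71 = $1285.97
City income tax: $1285.97 × 0.04 = $51.44
Federal withholding: $1285.97 × 0.15 = $192.90
SDI: $1406.68 × 0.01 = $14.07
Social Security (OASDI): $1406.68 × 0.07 = $98.47
Gym membership: $86.54
Wage garnishment: $1406.68 × 0.0176 = $24.76
Employee stock purchase plan: $1406.68 × 0.0229 = $32.21
Total deductions = $92.84 + $27.87 + $51.44 + $192.90 + $14.07 + $98.47 + $86.54 + $24.76 + $32.21 = $621.10
Net pay = $1406.68 − $621.10 = $785.58

$785.58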